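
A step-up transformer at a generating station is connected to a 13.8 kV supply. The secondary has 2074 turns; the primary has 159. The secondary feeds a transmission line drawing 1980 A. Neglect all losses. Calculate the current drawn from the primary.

I_p ≈ 25800 A

For an ideal transformer I_p N_p = I_s N_s, so I_p = 1980 × 2074/159 = 25800 A.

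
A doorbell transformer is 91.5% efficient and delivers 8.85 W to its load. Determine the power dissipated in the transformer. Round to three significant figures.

P_loss ≈ 0.822 W

P_in = P_out/η = 8.85/0.915 = 9.67213 W.
P_loss = P_in − P_out = 9.67213 − 8.85 = 0.822 W.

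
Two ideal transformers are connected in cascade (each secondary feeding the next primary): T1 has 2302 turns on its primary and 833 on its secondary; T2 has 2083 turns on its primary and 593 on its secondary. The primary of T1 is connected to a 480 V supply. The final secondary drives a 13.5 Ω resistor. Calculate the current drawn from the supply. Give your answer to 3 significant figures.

Secondary of T1: V = 480.00 × 833/2302 = 173.69 V.
Secondary of T2: V = 173.69 × 593/2083 = 49.448 V.
I_load = 49.448/13.5 = 3.6628 A, so P_out = 49.448 × 3.6628 = 181.12 W.
All ideal ⇒ P_in = P_out, so I_supply = 181.12/480 = 0.377 A.

I_supply ≈ 0.377 A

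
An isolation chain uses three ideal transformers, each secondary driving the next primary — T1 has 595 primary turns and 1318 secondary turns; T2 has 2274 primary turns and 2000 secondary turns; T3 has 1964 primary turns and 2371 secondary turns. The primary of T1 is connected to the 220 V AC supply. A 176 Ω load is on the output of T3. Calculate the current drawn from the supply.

I_supply ≈ 6.91 A

After T1: V = 220.00 × 1318/595 = 487.33 V.
After T2: V = 487.33 × 2000/2274 = 428.61 V.
After T3: V = 428.61 × 2371/1964 = 517.43 V.
I_load = 517.43/176 = 2.9399 A, so P_out = 517.43 × 2.9399 = 1521.2 W.
All ideal ⇒ P_in = P_out, so I_supply = 1521.2/220 = 6.91 A.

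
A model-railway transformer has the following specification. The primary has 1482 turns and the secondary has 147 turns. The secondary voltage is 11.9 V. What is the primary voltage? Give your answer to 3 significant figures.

V_p ≈ 120 V

V_p/V_s = N_p/N_s, so V_p = 11.9 × 1482/147 = 120 V.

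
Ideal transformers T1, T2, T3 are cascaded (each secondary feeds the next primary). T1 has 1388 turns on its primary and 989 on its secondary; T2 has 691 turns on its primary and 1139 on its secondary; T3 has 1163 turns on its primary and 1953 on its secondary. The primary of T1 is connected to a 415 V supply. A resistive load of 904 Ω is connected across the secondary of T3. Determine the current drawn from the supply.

I_supply ≈ 1.79 A

Secondary of T1: V = 415.00 × 989/1388 = 295.70 V.
Secondary of T2: V = 295.70 × 1139/691 = 487.42 V.
Secondary of T3: V = 487.42 × 1953/1163 = 818.51 V.
I_load = 818.51/904 = 0.90543 A, so P_out = 818.51 × 0.90543 = 741.10 W.
All ideal ⇒ P_in = P_out, so I_supply = 741.10/415 = 1.79 A.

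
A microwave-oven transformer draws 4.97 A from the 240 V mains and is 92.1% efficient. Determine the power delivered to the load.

P_in = V_p I_p = 240 × 4.97 = 1192.8 W.
P_out = η P_in = 0.921 × 1192.8 = 1100 W.

P_out ≈ 1100 W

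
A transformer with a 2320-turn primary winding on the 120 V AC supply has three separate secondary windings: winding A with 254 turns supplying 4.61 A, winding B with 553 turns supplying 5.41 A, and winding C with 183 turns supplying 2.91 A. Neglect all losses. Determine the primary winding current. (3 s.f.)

V_A = 120 × 254/2320 = 13.138 V; V_B = 120 × 553/2320 = 28.603 V; V_C = 120 × 183/2320 = 9.4655 V.
P_out = V_A I_A + V_B I_B + V_C I_C = 13.138×4.61 + 28.603×5.41 + 9.4655×2.91 = 60.566 + 154.74 + 27.545 = 242.86 W.
Ideal ⇒ P_in = P_out, so I_p = P_out/V_p = 242.86/120 = 2.02 A.

I_p ≈ 2.02 A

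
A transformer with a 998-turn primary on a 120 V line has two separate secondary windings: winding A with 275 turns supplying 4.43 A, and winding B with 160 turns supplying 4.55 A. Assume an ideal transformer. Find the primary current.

V_A = 120 × 275/998 = 33.066 V; V_B = 120 × 160/998 = 19.238 V.
P_out = V_A I_A + V_B I_B = 33.066×4.43 + 19.238×4.55 = 146.48 + 87.535 = 234.02 W.
Ideal ⇒ P_in = P_out, so I_p = P_out/V_p = 234.02/120 = 1.95 A.

I_p ≈ 1.95 A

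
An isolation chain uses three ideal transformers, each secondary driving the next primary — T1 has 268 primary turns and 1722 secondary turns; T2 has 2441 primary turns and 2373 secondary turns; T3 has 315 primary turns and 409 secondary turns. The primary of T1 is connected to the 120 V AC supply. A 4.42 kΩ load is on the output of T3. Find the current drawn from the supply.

I_supply ≈ 1.79 A

After T1: V = 120.00 × 1722/268 = 771.04 V.
After T2: V = 771.04 × 2373/2441 = 749.57 V.
After T3: V = 749.57 × 409/315 = 973.25 V.
I_load = 973.25/4420 = 0.22019 A, so P_out = 973.25 × 0.22019 = 214.30 W.
All ideal ⇒ P_in = P_out, so I_supply = 214.30/120 = 1.79 A.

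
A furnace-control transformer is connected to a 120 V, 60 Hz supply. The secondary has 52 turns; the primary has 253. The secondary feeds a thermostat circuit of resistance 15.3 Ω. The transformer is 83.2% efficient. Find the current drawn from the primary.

V_s = 120 × 52/253 = 24.664 V.
I_s = V_s/R = 24.664/15.3 = 1.6120 A.
P_out = V_s I_s = 24.664 × 1.6120 = 39.759 W.
P_in = P_out/η = 39.759/0.832 = 47.787 W.
I_p = P_in/V_p = 47.787/120 = 0.398 A.

I_p ≈ 0.398 A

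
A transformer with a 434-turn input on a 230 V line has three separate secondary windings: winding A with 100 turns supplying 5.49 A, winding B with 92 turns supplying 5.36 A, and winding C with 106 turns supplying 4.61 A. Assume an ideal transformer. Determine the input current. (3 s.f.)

V_A = 230 × 100/434 = 52.995 V; V_B = 230 × 92/434 = 48.756 V; V_C = 230 × 106/434 = 56.175 V.
P_out = V_A I_A + V_B I_B + V_C I_C = 52.995×5.49 + 48.756×5.36 + 56.175×4.61 = 290.94 + 261.33 + 258.97 = 811.24 W.
Ideal ⇒ P_in = P_out, so I_in = P_out/V_in = 811.24/230 = 3.53 A.

I_in ≈ 3.53 A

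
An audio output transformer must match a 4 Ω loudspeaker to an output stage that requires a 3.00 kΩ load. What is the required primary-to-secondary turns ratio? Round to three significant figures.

N_p/N_s ≈ 27.4

Z_p/Z_s = (N_p/N_s)², so N_p/N_s = √(3000/4) = √750 = 27.4.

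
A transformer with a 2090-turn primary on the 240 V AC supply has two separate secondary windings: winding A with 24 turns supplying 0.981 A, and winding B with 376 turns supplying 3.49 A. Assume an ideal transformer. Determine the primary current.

I_p ≈ 0.639 A

V_A = 240 × 24/2090 = 2.7560 V; V_B = 240 × 376/2090 = 43.177 V.
P_out = V_A I_A + V_B I_B = 2.7560×0.981 + 43.177×3.49 = 2.7036 + 150.69 = 153.39 W.
Ideal ⇒ P_in = P_out, so I_p = P_out/V_p = 153.39/240 = 0.639 A.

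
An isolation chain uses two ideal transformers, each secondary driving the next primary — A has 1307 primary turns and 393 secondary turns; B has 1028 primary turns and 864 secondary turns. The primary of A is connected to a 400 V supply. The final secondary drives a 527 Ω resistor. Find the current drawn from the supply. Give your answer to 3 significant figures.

Secondary of A: V = 400.00 × 393/1307 = 120.28 V.
Secondary of B: V = 120.28 × 864/1028 = 101.09 V.
I_load = 101.09/527 = 0.19182 A, so P_out = 101.09 × 0.19182 = 19.390 W.
All ideal ⇒ P_in = P_out, so I_supply = 19.390/400 = 0.0485 A.

I_supply ≈ 0.0485 A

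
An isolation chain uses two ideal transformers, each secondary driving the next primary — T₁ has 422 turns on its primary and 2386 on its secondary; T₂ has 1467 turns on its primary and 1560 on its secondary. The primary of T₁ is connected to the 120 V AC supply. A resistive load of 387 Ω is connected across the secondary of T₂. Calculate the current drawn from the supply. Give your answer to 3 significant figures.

I_supply ≈ 11.2 A

Secondary of T₁: V = 120.00 × 2386/422 = 678.48 V.
Secondary of T₂: V = 678.48 × 1560/1467 = 721.50 V.
I_load = 721.50/387 = 1.8643 A, so P_out = 721.50 × 1.8643 = 1345.1 W.
All ideal ⇒ P_in = P_out, so I_supply = 1345.1/120 = 11.2 A.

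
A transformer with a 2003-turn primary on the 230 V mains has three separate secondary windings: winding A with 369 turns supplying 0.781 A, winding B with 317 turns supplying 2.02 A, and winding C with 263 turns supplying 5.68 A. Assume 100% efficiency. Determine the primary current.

V_A = 230 × 369/2003 = 42.371 V; V_B = 230 × 317/2003 = 36.400 V; V_C = 230 × 263/2003 = 30.200 V.
P_out = V_A I_A + V_B I_B + V_C I_C = 42.371×0.781 + 36.400×2.02 + 30.200×5.68 = 33.092 + 73.529 + 171.53 = 278.16 W.
Ideal ⇒ P_in = P_out, so I_p = P_out/V_p = 278.16/230 = 1.21 A.

I_p ≈ 1.21 A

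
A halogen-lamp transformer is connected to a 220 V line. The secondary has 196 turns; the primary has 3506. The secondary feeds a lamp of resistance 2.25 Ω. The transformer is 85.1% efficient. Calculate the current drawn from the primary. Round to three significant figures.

V_s = 220 × 196/3506 = 12.299 V.
I_s = V_s/R = 12.299/2.25 = 5.4662 A.
P_out = V_s I_s = 12.299 × 5.4662 = 67.228 W.
P_in = P_out/η = 67.228/0.851 = 78.999 W.
I_p = P_in/V_p = 78.999/220 = 0.359 A.

I_p ≈ 0.359 A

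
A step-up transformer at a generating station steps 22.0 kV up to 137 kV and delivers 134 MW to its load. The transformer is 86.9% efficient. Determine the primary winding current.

P_in = P_out/η = 1.34×10^8/0.869 = 1.5420×10^8 W.
I_p = P_in/V_p = 1.5420×10^8/22000 = 7010 A.

I_p ≈ 7010 A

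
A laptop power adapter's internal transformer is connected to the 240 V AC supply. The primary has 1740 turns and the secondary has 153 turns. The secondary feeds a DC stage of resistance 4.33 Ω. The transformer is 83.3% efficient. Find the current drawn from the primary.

I_p ≈ 0.514 A

V_s = 240 × 153/1740 = 21.103 V.
I_s = V_s/R = 21.103/4.33 = 4.8738 A.
P_out = V_s I_s = 21.103 × 4.8738 = 102.85 W.
P_in = P_out/η = 102.85/0.833 = 123.47 W.
I_p = P_in/V_p = 123.47/240 = 0.514 A.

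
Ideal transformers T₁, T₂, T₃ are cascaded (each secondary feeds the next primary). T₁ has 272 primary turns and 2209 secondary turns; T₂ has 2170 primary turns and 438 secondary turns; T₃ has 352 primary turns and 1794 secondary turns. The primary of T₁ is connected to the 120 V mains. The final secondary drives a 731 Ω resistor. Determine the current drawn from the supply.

I_supply ≈ 11.5 A

After T₁: V = 120.00 × 2209/272 = 974.56 V.
After T₂: V = 974.56 × 438/2170 = 196.71 V.
After T₃: V = 196.71 × 1794/352 = 1002.5 V.
I_load = 1002.5/731 = 1.3715 A, so P_out = 1002.5 × 1.3715 = 1375.0 W.
All ideal ⇒ P_in = P_out, so I_supply = 1375.0/120 = 11.5 A.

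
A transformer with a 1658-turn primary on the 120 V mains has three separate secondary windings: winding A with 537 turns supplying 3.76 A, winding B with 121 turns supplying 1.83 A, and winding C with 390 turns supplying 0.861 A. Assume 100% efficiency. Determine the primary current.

I_p ≈ 1.55 A

V_A = 120 × 537/1658 = 38.866 V; V_B = 120 × 121/1658 = 8.7575 V; V_C = 120 × 390/1658 = 28.227 V.
P_out = V_A I_A + V_B I_B + V_C I_C = 38.866×3.76 + 8.7575×1.83 + 28.227×0.861 = 146.14 + 16.026 + 24.303 = 186.47 W.
Ideal ⇒ P_in = P_out, so I_p = P_out/V_p = 186.47/120 = 1.55 A.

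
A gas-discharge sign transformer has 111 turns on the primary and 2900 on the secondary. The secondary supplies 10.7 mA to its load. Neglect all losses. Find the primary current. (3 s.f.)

For an ideal transformer I_p/I_s = N_s/N_p, so I_p = 0.0107 × 2900/111 = 0.280 A.

I_p ≈ 0.280 A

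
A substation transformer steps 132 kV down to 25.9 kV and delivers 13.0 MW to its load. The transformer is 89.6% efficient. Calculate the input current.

P_in = P_out/η = 1.30×10^7/0.896 = 1.4509×10^7 W.
I_in = P_in/V_in = 1.4509×10^7/132000 = 110 A.

I_in ≈ 110 A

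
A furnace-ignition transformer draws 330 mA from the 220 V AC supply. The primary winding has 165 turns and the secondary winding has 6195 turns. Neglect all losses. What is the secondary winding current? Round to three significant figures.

I_s ≈ 0.00879 A

I_s/I_p = N_p/N_s, so I_s = 0.330 × 165/6195 = 0.00879 A.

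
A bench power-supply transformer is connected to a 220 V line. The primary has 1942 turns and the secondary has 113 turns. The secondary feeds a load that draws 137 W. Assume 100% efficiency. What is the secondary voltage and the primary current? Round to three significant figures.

V_s = V_p × N_s/N_p = 220 × 113/1942 = 12.801 V.
I_s = P/V_s = 137/12.801 = 10.702 A.
I_p = I_s × N_s/N_p = 10.702 × 113/1942 = 0.623 A.

V_s ≈ 12.8 V, I_p ≈ 0.623 A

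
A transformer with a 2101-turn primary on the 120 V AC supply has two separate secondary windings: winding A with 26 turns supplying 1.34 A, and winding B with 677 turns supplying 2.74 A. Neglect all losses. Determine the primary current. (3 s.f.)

I_p ≈ 0.899 A

V_A = 120 × 26/2101 = 1.4850 V; V_B = 120 × 677/2101 = 38.667 V.
P_out = V_A I_A + V_B I_B = 1.4850×1.34 + 38.667×2.74 = 1.9899 + 105.95 = 107.94 W.
Ideal ⇒ P_in = P_out, so I_p = P_out/V_p = 107.94/120 = 0.899 A.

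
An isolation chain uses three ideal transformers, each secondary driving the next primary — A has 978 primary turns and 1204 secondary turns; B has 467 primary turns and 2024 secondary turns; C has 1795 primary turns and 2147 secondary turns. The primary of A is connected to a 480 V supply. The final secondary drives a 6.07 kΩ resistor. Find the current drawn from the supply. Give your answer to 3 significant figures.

After A: V = 480.00 × 1204/978 = 590.92 V.
After B: V = 590.92 × 2024/467 = 2561.1 V.
After C: V = 2561.1 × 2147/1795 = 3063.3 V.
I_load = 3063.3/6070 = 0.50466 A, so P_out = 3063.3 × 0.50466 = 1545.9 W.
All ideal ⇒ P_in = P_out, so I_supply = 1545.9/480 = 3.22 A.

I_supply ≈ 3.22 A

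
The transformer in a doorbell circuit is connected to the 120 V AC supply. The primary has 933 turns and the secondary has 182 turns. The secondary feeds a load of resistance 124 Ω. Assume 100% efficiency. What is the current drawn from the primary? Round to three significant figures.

I_p ≈ 0.0368 A

V_s = V_p × N_s/N_p = 120 × 182/933 = 23.408 V.
I_s = V_s/R = 23.408/124 = 0.18878 A.
For an ideal transformer I_p N_p = I_s N_s, so I_p = 0.18878 × 182/933 = 0.0368 A.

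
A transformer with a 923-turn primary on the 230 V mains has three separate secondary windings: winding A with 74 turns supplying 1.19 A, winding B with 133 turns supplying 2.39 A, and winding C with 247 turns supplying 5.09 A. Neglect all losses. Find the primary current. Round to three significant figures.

V_A = 230 × 74/923 = 18.440 V; V_B = 230 × 133/923 = 33.142 V; V_C = 230 × 247/923 = 61.549 V.
P_out = V_A I_A + V_B I_B + V_C I_C = 18.440×1.19 + 33.142×2.39 + 61.549×5.09 = 21.943 + 79.209 + 313.29 = 414.44 W.
Ideal ⇒ P_in = P_out, so I_p = P_out/V_p = 414.44/230 = 1.80 A.

I_p ≈ 1.80 A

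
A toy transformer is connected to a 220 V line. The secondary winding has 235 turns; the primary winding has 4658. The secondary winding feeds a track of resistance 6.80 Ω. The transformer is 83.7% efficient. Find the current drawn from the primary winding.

I_p ≈ 0.0984 A

V_s = 220 × 235/4658 = 11.099 V.
I_s = V_s/R = 11.099/6.80 = 1.6322 A.
P_out = V_s I_s = 11.099 × 1.6322 = 18.116 W.
P_in = P_out/η = 18.116/0.837 = 21.645 W.
I_p = P_in/V_p = 21.645/220 = 0.0984 A.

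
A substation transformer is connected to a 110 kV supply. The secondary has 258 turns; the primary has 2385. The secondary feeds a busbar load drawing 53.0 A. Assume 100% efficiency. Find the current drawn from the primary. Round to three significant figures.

For an ideal transformer I_p N_p = I_s N_s, so I_p = 53.0 × 258/2385 = 5.73 A.

I_p ≈ 5.73 A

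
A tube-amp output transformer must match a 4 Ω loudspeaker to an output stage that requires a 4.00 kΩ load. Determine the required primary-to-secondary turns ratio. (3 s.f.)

N_p/N_s ≈ 31.6

Z_p/Z_s = (N_p/N_s)², so N_p/N_s = √(4000/4) = √1000 = 31.6.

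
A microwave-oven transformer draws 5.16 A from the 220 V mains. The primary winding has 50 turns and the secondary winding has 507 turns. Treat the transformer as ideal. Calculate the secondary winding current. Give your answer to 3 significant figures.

I_s/I_p = N_p/N_s, so I_s = 5.16 × 50/507 = 0.509 A.

I_s ≈ 0.509 A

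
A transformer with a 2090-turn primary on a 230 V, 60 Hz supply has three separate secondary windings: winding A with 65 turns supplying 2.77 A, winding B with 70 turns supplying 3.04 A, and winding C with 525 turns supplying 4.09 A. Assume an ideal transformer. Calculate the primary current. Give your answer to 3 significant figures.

V_A = 230 × 65/2090 = 7.1531 V; V_B = 230 × 70/2090 = 7.7033 V; V_C = 230 × 525/2090 = 57.775 V.
P_out = V_A I_A + V_B I_B + V_C I_C = 7.1531×2.77 + 7.7033×3.04 + 57.775×4.09 = 19.814 + 23.418 + 236.30 = 279.53 W.
Ideal ⇒ P_in = P_out, so I_p = P_out/V_p = 279.53/230 = 1.22 A.

I_p ≈ 1.22 A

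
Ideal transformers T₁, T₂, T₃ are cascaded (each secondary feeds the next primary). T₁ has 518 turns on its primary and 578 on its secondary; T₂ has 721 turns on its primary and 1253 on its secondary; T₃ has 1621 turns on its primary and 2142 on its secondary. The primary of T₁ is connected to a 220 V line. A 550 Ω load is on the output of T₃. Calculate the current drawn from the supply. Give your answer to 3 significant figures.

Secondary of T₁: V = 220.00 × 578/518 = 245.48 V.
Secondary of T₂: V = 245.48 × 1253/721 = 426.62 V.
Secondary of T₃: V = 426.62 × 2142/1621 = 563.73 V.
I_load = 563.73/550 = 1.0250 A, so P_out = 563.73 × 1.0250 = 577.81 W.
All ideal ⇒ P_in = P_out, so I_supply = 577.81/220 = 2.63 A.

I_supply ≈ 2.63 A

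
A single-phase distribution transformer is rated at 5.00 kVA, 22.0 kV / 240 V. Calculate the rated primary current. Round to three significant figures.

I_p ≈ 0.227 A

I_p = S/V_p = 5000/22000 = 0.227 A.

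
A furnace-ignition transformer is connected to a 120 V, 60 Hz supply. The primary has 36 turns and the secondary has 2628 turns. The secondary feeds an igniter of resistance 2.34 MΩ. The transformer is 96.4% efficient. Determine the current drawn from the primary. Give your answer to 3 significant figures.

I_p ≈ 0.283 A

V_s = 120 × 2628/36 = 8760.0 V.
I_s = V_s/R = 8760.0/(2.34×10^6) = 0.0037436 A.
P_out = V_s I_s = 8760.0 × 0.0037436 = 32.794 W.
P_in = P_out/η = 32.794/0.964 = 34.019 W.
I_p = P_in/V_p = 34.019/120 = 0.283 A.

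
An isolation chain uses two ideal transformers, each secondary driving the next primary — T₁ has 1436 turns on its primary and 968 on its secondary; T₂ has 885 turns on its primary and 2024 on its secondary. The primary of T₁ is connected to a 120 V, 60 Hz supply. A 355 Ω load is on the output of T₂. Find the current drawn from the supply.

After T₁: V = 120.00 × 968/1436 = 80.891 V.
After T₂: V = 80.891 × 2024/885 = 185.00 V.
I_load = 185.00/355 = 0.52112 A, so P_out = 185.00 × 0.52112 = 96.407 W.
All ideal ⇒ P_in = P_out, so I_supply = 96.407/120 = 0.803 A.

I_supply ≈ 0.803 A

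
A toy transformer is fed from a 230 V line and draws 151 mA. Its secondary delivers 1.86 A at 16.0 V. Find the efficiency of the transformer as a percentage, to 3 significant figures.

P_in = 230 × 0.151 = 34.7300 W.
P_out = 16.0 × 1.86 = 29.7600 W.
η = P_out/P_in = 29.7600/34.7300 = 0.857.

η ≈ 85.7%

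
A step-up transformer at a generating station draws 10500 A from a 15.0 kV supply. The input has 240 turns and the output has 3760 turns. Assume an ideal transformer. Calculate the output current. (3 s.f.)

I_out/I_in = N_in/N_out, so I_out = 10500 × 240/3760 = 670 A.

I_out ≈ 670 A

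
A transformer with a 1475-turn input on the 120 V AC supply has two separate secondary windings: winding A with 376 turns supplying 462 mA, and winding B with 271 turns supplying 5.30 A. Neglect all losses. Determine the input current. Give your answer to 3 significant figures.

V_A = 120 × 376/1475 = 30.590 V; V_B = 120 × 271/1475 = 22.047 V.
P_out = V_A I_A + V_B I_B = 30.590×0.462 + 22.047×5.30 = 14.133 + 116.85 = 130.98 W.
Ideal ⇒ P_in = P_out, so I_in = P_out/V_in = 130.98/120 = 1.09 A.

I_in ≈ 1.09 A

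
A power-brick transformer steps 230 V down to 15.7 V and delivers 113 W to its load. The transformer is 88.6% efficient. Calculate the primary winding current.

I_p ≈ 0.555 A

P_in = P_out/η = 113/0.886 = 127.54 W.
I_p = P_in/V_p = 127.54/230 = 0.555 A.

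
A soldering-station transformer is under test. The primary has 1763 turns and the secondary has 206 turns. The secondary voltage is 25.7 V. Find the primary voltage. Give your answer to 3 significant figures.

V_p/V_s = N_p/N_s, so V_p = 25.7 × 1763/206 = 220 V.

V_p ≈ 220 V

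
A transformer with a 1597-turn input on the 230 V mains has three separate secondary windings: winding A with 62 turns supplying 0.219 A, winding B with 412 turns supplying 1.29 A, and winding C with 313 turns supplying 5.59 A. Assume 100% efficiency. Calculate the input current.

V_A = 230 × 62/1597 = 8.9292 V; V_B = 230 × 412/1597 = 59.336 V; V_C = 230 × 313/1597 = 45.078 V.
P_out = V_A I_A + V_B I_B + V_C I_C = 8.9292×0.219 + 59.336×1.29 + 45.078×5.59 = 1.9555 + 76.544 + 251.99 = 330.49 W.
Ideal ⇒ P_in = P_out, so I_in = P_out/V_in = 330.49/230 = 1.44 A.

I_in ≈ 1.44 A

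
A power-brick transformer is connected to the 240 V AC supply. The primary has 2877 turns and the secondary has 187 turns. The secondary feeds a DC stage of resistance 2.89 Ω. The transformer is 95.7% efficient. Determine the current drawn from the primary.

V_s = 240 × 187/2877 = 15.600 V.
I_s = V_s/R = 15.600/2.89 = 5.3978 A.
P_out = V_s I_s = 15.600 × 5.3978 = 84.203 W.
P_in = P_out/η = 84.203/0.957 = 87.987 W.
I_p = P_in/V_p = 87.987/240 = 0.367 A.

I_p ≈ 0.367 A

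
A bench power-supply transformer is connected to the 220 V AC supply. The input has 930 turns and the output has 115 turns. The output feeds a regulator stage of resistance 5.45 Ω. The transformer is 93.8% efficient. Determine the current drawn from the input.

V_out = 220 × 115/930 = 27.204 V.
I_out = V_out/R = 27.204/5.45 = 4.9916 A.
P_out = V_out I_out = 27.204 × 4.9916 = 135.79 W.
P_in = P_out/η = 135.79/0.938 = 144.77 W.
I_in = P_in/V_in = 144.77/220 = 0.658 A.

I_in ≈ 0.658 A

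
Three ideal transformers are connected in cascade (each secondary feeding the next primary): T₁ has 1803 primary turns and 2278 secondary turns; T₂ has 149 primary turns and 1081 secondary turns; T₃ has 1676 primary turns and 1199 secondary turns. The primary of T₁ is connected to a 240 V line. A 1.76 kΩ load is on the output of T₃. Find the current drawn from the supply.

After T₁: V = 240.00 × 2278/1803 = 303.23 V.
After T₂: V = 303.23 × 1081/149 = 2199.9 V.
After T₃: V = 2199.9 × 1199/1676 = 1573.8 V.
I_load = 1573.8/1760 = 0.89421 A, so P_out = 1573.8 × 0.89421 = 1407.3 W.
All ideal ⇒ P_in = P_out, so I_supply = 1407.3/240 = 5.86 A.

I_supply ≈ 5.86 A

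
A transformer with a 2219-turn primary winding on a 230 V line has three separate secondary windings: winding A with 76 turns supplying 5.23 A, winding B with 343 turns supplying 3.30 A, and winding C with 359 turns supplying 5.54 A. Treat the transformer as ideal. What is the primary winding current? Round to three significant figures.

V_A = 230 × 76/2219 = 7.8774 V; V_B = 230 × 343/2219 = 35.552 V; V_C = 230 × 359/2219 = 37.210 V.
P_out = V_A I_A + V_B I_B + V_C I_C = 7.8774×5.23 + 35.552×3.30 + 37.210×5.54 = 41.199 + 117.32 + 206.15 = 364.67 W.
Ideal ⇒ P_in = P_out, so I_p = P_out/V_p = 364.67/230 = 1.59 A.

I_p ≈ 1.59 A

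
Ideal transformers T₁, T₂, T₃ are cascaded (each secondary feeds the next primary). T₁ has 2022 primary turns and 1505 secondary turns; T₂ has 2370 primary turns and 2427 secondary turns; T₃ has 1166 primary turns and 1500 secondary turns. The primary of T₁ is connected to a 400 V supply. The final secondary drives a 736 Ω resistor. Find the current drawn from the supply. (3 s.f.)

I_supply ≈ 0.523 A

Secondary of T₁: V = 400.00 × 1505/2022 = 297.73 V.
Secondary of T₂: V = 297.73 × 2427/2370 = 304.89 V.
Secondary of T₃: V = 304.89 × 1500/1166 = 392.22 V.
I_load = 392.22/736 = 0.53291 A, so P_out = 392.22 × 0.53291 = 209.02 W.
All ideal ⇒ P_in = P_out, so I_supply = 209.02/400 = 0.523 A.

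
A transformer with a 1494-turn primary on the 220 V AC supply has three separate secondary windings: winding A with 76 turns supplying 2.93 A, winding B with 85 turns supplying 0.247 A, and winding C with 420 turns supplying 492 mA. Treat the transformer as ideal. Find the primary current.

V_A = 220 × 76/1494 = 11.191 V; V_B = 220 × 85/1494 = 12.517 V; V_C = 220 × 420/1494 = 61.847 V.
P_out = V_A I_A + V_B I_B + V_C I_C = 11.191×2.93 + 12.517×0.247 + 61.847×0.492 = 32.791 + 3.0916 + 30.429 = 66.311 W.
Ideal ⇒ P_in = P_out, so I_p = P_out/V_p = 66.311/220 = 0.301 A.

I_p ≈ 0.301 A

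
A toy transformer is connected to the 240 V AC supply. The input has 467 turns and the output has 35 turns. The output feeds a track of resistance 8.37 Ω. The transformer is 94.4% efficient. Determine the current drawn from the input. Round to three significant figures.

V_out = 240 × 35/467 = 17.987 V.
I_out = V_out/R = 17.987/8.37 = 2.1490 A.
P_out = V_out I_out = 17.987 × 2.1490 = 38.654 W.
P_in = P_out/η = 38.654/0.944 = 40.947 W.
I_in = P_in/V_in = 40.947/240 = 0.171 A.

I_in ≈ 0.171 A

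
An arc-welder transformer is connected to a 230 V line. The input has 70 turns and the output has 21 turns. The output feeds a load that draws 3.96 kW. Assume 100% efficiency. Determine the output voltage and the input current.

V_out = V_in × N_out/N_in = 230 × 21/70 = 69.000 V.
I_out = P/V_out = 3960/69.000 = 57.391 A.
I_in = I_out × N_out/N_in = 57.391 × 21/70 = 17.2 A.

V_out ≈ 69.0 V, I_in ≈ 17.2 A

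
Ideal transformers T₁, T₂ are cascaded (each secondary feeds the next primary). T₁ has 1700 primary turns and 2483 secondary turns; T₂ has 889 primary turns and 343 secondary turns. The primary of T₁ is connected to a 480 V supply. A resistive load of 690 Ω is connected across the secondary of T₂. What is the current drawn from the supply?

After T₁: V = 480.00 × 2483/1700 = 701.08 V.
After T₂: V = 701.08 × 343/889 = 270.50 V.
I_load = 270.50/690 = 0.39202 A, so P_out = 270.50 × 0.39202 = 106.04 W.
All ideal ⇒ P_in = P_out, so I_supply = 106.04/480 = 0.221 A.

I_supply ≈ 0.221 A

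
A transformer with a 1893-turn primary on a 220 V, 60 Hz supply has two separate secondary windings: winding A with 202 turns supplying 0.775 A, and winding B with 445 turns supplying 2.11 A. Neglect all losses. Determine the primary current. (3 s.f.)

I_p ≈ 0.579 A

V_A = 220 × 202/1893 = 23.476 V; V_B = 220 × 445/1893 = 51.717 V.
P_out = V_A I_A + V_B I_B = 23.476×0.775 + 51.717×2.11 = 18.194 + 109.12 = 127.32 W.
Ideal ⇒ P_in = P_out, so I_p = P_out/V_p = 127.32/220 = 0.579 A.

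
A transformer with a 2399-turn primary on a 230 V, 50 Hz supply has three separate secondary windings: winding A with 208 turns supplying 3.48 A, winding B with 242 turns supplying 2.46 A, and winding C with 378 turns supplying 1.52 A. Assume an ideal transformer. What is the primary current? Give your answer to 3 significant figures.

I_p ≈ 0.789 A

V_A = 230 × 208/2399 = 19.942 V; V_B = 230 × 242/2399 = 23.201 V; V_C = 230 × 378/2399 = 36.240 V.
P_out = V_A I_A + V_B I_B + V_C I_C = 19.942×3.48 + 23.201×2.46 + 36.240×1.52 = 69.397 + 57.075 + 55.085 = 181.56 W.
Ideal ⇒ P_in = P_out, so I_p = P_out/V_p = 181.56/230 = 0.789 A.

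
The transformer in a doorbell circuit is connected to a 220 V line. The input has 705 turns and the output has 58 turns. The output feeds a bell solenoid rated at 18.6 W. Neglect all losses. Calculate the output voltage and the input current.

V_out ≈ 18.1 V, I_in ≈ 0.0845 A

V_out = V_in × N_out/N_in = 220 × 58/705 = 18.099 V.
I_out = P/V_out = 18.6/18.099 = 1.0277 A.
I_in = I_out × N_out/N_in = 1.0277 × 58/705 = 0.0845 A.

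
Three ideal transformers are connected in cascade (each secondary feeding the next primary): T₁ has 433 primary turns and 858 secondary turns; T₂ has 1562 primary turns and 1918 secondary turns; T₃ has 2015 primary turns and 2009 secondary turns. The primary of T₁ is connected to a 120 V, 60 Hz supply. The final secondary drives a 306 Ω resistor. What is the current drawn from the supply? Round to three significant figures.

I_supply ≈ 2.31 A

After T₁: V = 120.00 × 858/433 = 237.78 V.
After T₂: V = 237.78 × 1918/1562 = 291.98 V.
After T₃: V = 291.98 × 2009/2015 = 291.11 V.
I_load = 291.11/306 = 0.95133 A, so P_out = 291.11 × 0.95133 = 276.94 W.
All ideal ⇒ P_in = P_out, so I_supply = 276.94/120 = 2.31 A.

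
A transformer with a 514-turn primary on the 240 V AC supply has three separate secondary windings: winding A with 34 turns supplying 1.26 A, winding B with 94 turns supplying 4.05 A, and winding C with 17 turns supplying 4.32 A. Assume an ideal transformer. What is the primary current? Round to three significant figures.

I_p ≈ 0.967 A

V_A = 240 × 34/514 = 15.875 V; V_B = 240 × 94/514 = 43.891 V; V_C = 240 × 17/514 = 7.9377 V.
P_out = V_A I_A + V_B I_B + V_C I_C = 15.875×1.26 + 43.891×4.05 + 7.9377×4.32 = 20.003 + 177.76 + 34.291 = 232.05 W.
Ideal ⇒ P_in = P_out, so I_p = P_out/V_p = 232.05/240 = 0.967 A.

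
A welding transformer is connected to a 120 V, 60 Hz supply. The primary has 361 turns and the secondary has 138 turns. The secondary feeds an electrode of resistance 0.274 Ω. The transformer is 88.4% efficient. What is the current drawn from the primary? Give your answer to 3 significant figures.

V_s = 120 × 138/361 = 45.873 V.
I_s = V_s/R = 45.873/0.274 = 167.42 A.
P_out = V_s I_s = 45.873 × 167.42 = 7679.9 W.
P_in = P_out/η = 7679.9/0.884 = 8687.7 W.
I_p = P_in/V_p = 8687.7/120 = 72.4 A.

I_p ≈ 72.4 A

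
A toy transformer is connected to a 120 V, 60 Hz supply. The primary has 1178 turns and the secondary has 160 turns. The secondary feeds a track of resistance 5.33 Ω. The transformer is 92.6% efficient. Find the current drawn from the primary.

V_s = 120 × 160/1178 = 16.299 V.
I_s = V_s/R = 16.299/5.33 = 3.0579 A.
P_out = V_s I_s = 16.299 × 3.0579 = 49.841 W.
P_in = P_out/η = 49.841/0.926 = 53.824 W.
I_p = P_in/V_p = 53.824/120 = 0.449 A.

I_p ≈ 0.449 A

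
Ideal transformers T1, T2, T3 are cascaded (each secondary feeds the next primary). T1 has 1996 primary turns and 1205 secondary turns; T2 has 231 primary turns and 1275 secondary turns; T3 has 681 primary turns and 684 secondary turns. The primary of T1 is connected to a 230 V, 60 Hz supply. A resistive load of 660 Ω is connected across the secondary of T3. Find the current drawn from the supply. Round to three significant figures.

Secondary of T1: V = 230.00 × 1205/1996 = 138.85 V.
Secondary of T2: V = 138.85 × 1275/231 = 766.39 V.
Secondary of T3: V = 766.39 × 684/681 = 769.77 V.
I_load = 769.77/660 = 1.1663 A, so P_out = 769.77 × 1.1663 = 897.80 W.
All ideal ⇒ P_in = P_out, so I_supply = 897.80/230 = 3.90 A.

I_supply ≈ 3.90 A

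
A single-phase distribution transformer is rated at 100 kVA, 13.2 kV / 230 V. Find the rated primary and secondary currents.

I_p = S/V_p = 100000/13200 = 7.58 A.
I_s = S/V_s = 100000/230 = 435 A.

I_p ≈ 7.58 A, I_s ≈ 435 A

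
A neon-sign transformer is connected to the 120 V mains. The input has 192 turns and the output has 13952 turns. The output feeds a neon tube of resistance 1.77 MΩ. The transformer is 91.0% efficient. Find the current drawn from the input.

V_out = 120 × 13952/192 = 8720.0 V.
I_out = V_out/R = 8720.0/(1.77×10^6) = 0.0049266 A.
P_out = V_out I_out = 8720.0 × 0.0049266 = 42.960 W.
P_in = P_out/η = 42.960/0.910 = 47.208 W.
I_in = P_in/V_in = 47.208/120 = 0.393 A.

I_in ≈ 0.393 A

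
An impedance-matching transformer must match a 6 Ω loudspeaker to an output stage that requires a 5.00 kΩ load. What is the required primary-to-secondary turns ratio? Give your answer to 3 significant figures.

N_p/N_s ≈ 28.9

Z_p/Z_s = (N_p/N_s)², so N_p/N_s = √(5000/6) = √833 = 28.9.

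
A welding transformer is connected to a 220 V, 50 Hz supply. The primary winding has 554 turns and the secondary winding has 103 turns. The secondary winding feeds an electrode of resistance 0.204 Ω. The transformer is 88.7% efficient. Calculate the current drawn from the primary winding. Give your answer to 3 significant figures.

I_p ≈ 42.0 A

V_s = 220 × 103/554 = 40.903 V.
I_s = V_s/R = 40.903/0.204 = 200.50 A.
P_out = V_s I_s = 40.903 × 200.50 = 8201.1 W.
P_in = P_out/η = 8201.1/0.887 = 9245.8 W.
I_p = P_in/V_p = 9245.8/220 = 42.0 A.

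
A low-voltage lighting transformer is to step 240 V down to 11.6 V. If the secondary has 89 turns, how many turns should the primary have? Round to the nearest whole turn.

N_p/N_s = V_p/V_s, so N_p = 89 × 240/11.6 = 1841.4 ≈ 1841 turns.

N_p = 1841 turns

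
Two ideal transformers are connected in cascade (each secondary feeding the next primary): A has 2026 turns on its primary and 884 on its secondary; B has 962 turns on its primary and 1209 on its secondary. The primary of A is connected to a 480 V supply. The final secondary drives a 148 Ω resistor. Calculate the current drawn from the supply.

Secondary of A: V = 480.00 × 884/2026 = 209.44 V.
Secondary of B: V = 209.44 × 1209/962 = 263.21 V.
I_load = 263.21/148 = 1.7785 A, so P_out = 263.21 × 1.7785 = 468.11 W.
All ideal ⇒ P_in = P_out, so I_supply = 468.11/480 = 0.975 A.

I_supply ≈ 0.975 A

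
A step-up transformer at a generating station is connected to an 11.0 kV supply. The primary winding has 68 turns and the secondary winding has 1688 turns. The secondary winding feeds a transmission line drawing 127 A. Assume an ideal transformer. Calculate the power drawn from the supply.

P ≈ 3.47×10^7 W

I_p = I_s × N_s/N_p = 127 × 1688/68 = 3152.6 A.
P = V_p I_p = 11000 × 3152.6 = 3.47×10^7 W.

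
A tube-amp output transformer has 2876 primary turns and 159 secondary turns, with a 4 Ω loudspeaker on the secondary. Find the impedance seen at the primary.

Z_p = (N_p/N_s)² × Z_s = (2876/159)² × 4 = 1310 Ω.

Z_p ≈ 1310 Ω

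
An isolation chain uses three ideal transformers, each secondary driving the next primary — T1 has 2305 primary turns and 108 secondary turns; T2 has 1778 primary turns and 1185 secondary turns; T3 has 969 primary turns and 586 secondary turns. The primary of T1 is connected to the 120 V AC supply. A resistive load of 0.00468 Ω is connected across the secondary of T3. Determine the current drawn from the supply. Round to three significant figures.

I_supply ≈ 9.14 A

Secondary of T1: V = 120.00 × 108/2305 = 5.6226 V.
Secondary of T2: V = 5.6226 × 1185/1778 = 3.7473 V.
Secondary of T3: V = 3.7473 × 586/969 = 2.2662 V.
I_load = 2.2662/0.00468 = 484.23 A, so P_out = 2.2662 × 484.23 = 1097.3 W.
All ideal ⇒ P_in = P_out, so I_supply = 1097.3/120 = 9.14 A.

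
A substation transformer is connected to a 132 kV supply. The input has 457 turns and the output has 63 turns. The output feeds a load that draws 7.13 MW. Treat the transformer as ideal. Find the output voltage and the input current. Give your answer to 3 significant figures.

V_out ≈ 18200 V, I_in ≈ 54.0 A

V_out = V_in × N_out/N_in = 132000 × 63/457 = 18197 V.
I_out = P/V_out = 7.13×10^6/18197 = 391.82 A.
I_in = I_out × N_out/N_in = 391.82 × 63/457 = 54.0 A.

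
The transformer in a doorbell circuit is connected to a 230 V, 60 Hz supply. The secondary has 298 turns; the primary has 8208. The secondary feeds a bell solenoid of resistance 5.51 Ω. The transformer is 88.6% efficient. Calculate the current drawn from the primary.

I_p ≈ 0.0621 A

V_s = 230 × 298/8208 = 8.3504 V.
I_s = V_s/R = 8.3504/5.51 = 1.5155 A.
P_out = V_s I_s = 8.3504 × 1.5155 = 12.655 W.
P_in = P_out/η = 12.655/0.886 = 14.283 W.
I_p = P_in/V_p = 14.283/230 = 0.0621 A.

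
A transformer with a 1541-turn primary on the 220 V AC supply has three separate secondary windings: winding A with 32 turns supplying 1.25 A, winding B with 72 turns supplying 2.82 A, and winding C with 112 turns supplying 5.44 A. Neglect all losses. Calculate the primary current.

I_p ≈ 0.553 A

V_A = 220 × 32/1541 = 4.5685 V; V_B = 220 × 72/1541 = 10.279 V; V_C = 220 × 112/1541 = 15.990 V.
P_out = V_A I_A + V_B I_B + V_C I_C = 4.5685×1.25 + 10.279×2.82 + 15.990×5.44 = 5.7106 + 28.987 + 86.984 = 121.68 W.
Ideal ⇒ P_in = P_out, so I_p = P_out/V_p = 121.68/220 = 0.553 A.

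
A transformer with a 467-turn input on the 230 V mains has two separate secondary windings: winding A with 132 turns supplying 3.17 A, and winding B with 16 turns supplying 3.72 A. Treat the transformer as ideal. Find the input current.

V_A = 230 × 132/467 = 65.011 V; V_B = 230 × 16/467 = 7.8801 V.
P_out = V_A I_A + V_B I_B = 65.011×3.17 + 7.8801×3.72 = 206.08 + 29.314 = 235.40 W.
Ideal ⇒ P_in = P_out, so I_in = P_out/V_in = 235.40/230 = 1.02 A.

I_in ≈ 1.02 A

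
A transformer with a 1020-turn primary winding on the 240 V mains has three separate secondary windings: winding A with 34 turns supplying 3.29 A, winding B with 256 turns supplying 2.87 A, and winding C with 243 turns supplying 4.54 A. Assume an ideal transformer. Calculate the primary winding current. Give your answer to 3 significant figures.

V_A = 240 × 34/1020 = 8.0000 V; V_B = 240 × 256/1020 = 60.235 V; V_C = 240 × 243/1020 = 57.176 V.
P_out = V_A I_A + V_B I_B + V_C I_C = 8.0000×3.29 + 60.235×2.87 + 57.176×4.54 = 26.320 + 172.88 + 259.58 = 458.78 W.
Ideal ⇒ P_in = P_out, so I_p = P_out/V_p = 458.78/240 = 1.91 A.

I_p ≈ 1.91 A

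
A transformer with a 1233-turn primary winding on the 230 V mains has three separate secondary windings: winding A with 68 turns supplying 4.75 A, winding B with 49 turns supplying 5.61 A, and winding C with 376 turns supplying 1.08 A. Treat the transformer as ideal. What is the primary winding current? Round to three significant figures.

V_A = 230 × 68/1233 = 12.685 V; V_B = 230 × 49/1233 = 9.1403 V; V_C = 230 × 376/1233 = 70.138 V.
P_out = V_A I_A + V_B I_B + V_C I_C = 12.685×4.75 + 9.1403×5.61 + 70.138×1.08 = 60.251 + 51.277 + 75.749 = 187.28 W.
Ideal ⇒ P_in = P_out, so I_p = P_out/V_p = 187.28/230 = 0.814 A.

I_p ≈ 0.814 A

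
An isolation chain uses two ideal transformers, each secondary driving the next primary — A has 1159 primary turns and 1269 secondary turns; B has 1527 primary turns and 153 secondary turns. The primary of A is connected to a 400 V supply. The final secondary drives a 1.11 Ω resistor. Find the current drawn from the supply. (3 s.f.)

I_supply ≈ 4.34 A

Secondary of A: V = 400.00 × 1269/1159 = 437.96 V.
Secondary of B: V = 437.96 × 153/1527 = 43.882 V.
I_load = 43.882/1.11 = 39.534 A, so P_out = 43.882 × 39.534 = 1734.8 W.
All ideal ⇒ P_in = P_out, so I_supply = 1734.8/400 = 4.34 A.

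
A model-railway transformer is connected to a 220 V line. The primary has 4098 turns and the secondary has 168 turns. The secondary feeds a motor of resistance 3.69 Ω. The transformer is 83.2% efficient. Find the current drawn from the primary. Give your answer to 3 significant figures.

I_p ≈ 0.120 A

V_s = 220 × 168/4098 = 9.0190 V.
I_s = V_s/R = 9.0190/3.69 = 2.4442 A.
P_out = V_s I_s = 9.0190 × 2.4442 = 22.044 W.
P_in = P_out/η = 22.044/0.832 = 26.495 W.
I_p = P_in/V_p = 26.495/220 = 0.120 A.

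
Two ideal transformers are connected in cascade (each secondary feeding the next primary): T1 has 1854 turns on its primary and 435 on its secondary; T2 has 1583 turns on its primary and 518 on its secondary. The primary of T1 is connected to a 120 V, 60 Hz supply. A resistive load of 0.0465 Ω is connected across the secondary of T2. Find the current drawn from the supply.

I_supply ≈ 15.2 A

After T1: V = 120.00 × 435/1854 = 28.155 V.
After T2: V = 28.155 × 518/1583 = 9.2132 V.
I_load = 9.2132/0.0465 = 198.13 A, so P_out = 9.2132 × 198.13 = 1825.4 W.
All ideal ⇒ P_in = P_out, so I_supply = 1825.4/120 = 15.2 A.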